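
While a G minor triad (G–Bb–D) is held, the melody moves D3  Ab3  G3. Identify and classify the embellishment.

The harmony at that moment is G minor triad (G, Bb, D); Ab3 is not a chord tone.
It is approached by leap up from D3 and left by step down to G3.
Leap in, step out — an appoggiatura.

Ab3 is an appoggiatura.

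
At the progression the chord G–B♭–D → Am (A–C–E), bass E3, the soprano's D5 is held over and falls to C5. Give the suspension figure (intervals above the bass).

At the second chord the bass is E3. The suspended D5 lies a seventh above the bass; after resolving down by step to C5, the interval above the bass becomes a sixth.
Suspension figures are named by those two intervals: 7–6.

7–6 suspension.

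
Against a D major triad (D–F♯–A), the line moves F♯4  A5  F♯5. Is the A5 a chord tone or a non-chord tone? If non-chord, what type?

D major triad contains D, F♯, A; A is the fifth, so it is a chord tone.

Chord tone (the fifth of D major triad).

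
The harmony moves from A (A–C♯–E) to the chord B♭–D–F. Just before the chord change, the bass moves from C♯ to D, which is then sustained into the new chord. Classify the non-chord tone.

The harmony at that moment is A major triad (A, C♯, E); D is not a chord tone.
It is approached by step up from C♯ and then sustained as the same pitch into the next harmony.
Arriving early and becoming a chord tone when the harmony changes — an anticipation.

D is an anticipation.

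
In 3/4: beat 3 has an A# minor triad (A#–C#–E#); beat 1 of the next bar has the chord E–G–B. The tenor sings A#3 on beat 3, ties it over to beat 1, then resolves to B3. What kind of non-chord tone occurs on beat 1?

The harmony at that moment is E minor triad (E, G, B); A#3 is not a chord tone.
It is held over (the same pitch as the preceding A#3) and left by step up to B3.
Held over from the previous chord and resolving up by step — a retardation.

Retardation.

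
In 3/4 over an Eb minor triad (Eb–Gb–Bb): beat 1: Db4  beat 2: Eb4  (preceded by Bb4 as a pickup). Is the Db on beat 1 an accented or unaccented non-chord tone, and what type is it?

The harmony at that moment is Eb minor triad (Eb, Gb, Bb); Db4 is not a chord tone.
It is approached by leap down from Bb4 and left by step up to Eb4.
Leap in, step out — an appoggiatura.
It falls on the downbeat, so it is accented.

Accented appoggiatura.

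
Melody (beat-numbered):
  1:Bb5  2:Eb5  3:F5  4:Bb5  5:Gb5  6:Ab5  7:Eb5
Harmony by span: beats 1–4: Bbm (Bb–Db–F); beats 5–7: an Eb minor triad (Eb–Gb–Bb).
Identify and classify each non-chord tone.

Eb5 (beat 2) — appoggiatura; Ab5 (beat 6) — escape tone.

The harmony at that moment is Bb minor triad (Bb, Db, F); Eb5 is not a chord tone.
It is approached by leap down from Bb5 and left by step up to F5.
Leap in, step out — an appoggiatura.
The harmony at that moment is Eb minor triad (Eb, Gb, Bb); Ab5 is not a chord tone.
It is approached by step up from Gb5 and left by leap down to Eb5.
Step in, leap out — an escape tone.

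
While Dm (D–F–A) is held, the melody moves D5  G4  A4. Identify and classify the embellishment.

The harmony at that moment is D minor triad (D, F, A); G4 is not a chord tone.
It is approached by leap down from D5 and left by step up to A4.
Leap in, step out — an appoggiatura.

G4 is an appoggiatura.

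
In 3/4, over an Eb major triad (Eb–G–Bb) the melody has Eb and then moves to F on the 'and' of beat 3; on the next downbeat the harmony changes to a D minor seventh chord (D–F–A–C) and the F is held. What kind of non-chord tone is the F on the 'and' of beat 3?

Anticipation.

The harmony at that moment is Eb major triad (Eb, G, Bb); F is not a chord tone.
It is approached by step up from Eb and then sustained as the same pitch into the next harmony.
Arriving early and becoming a chord tone when the harmony changes — an anticipation.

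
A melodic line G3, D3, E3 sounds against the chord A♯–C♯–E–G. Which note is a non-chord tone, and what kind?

D3 is an appoggiatura.

The harmony at that moment is A♯ diminished seventh chord (A♯, C♯, E, G); D3 is not a chord tone.
It is approached by leap down from G3 and left by step up to E3.
Leap in, step out — an appoggiatura.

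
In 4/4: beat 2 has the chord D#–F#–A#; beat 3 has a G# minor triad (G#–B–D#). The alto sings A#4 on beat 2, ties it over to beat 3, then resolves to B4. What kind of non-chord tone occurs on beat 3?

Retardation.

The harmony at that moment is G# minor triad (G#, B, D#); A#4 is not a chord tone.
It is held over (the same pitch as the preceding A#4) and left by step up to B4.
Held over from the previous chord and resolving up by step — a retardation.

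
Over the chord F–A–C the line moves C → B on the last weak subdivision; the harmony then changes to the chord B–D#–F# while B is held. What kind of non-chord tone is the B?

B is an anticipation.

The harmony at that moment is F major triad (F, A, C); B is not a chord tone.
It is approached by step down from C and then sustained as the same pitch into the next harmony.
Arriving early and becoming a chord tone when the harmony changes — an anticipation.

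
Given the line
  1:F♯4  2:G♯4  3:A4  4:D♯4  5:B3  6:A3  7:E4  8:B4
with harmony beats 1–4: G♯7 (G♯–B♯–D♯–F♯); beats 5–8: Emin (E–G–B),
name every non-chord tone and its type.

A4 (beat 3) — escape tone; A3 (beat 6) — escape tone.

The harmony at that moment is G♯ dominant seventh chord (G♯, B♯, D♯, F♯); A4 is not a chord tone.
It is approached by step up from G♯4 and left by leap down to D♯4.
Step in, leap out — an escape tone.
The harmony at that moment is E minor triad (E, G, B); A3 is not a chord tone.
It is approached by step down from B3 and left by leap up to E4.
Step in, leap out — an escape tone.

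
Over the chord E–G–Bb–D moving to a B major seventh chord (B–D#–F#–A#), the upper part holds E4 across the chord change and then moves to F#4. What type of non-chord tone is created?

The harmony at that moment is B major seventh chord (B, D#, F#, A#); E4 is not a chord tone.
It is held over (the same pitch as the preceding E4) and left by step up to F#4.
Held over from the previous chord and resolving up by step — a retardation.

E4 is a retardation.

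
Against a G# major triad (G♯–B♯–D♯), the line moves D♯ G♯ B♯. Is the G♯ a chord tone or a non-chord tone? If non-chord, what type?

G# major triad contains G♯, B♯, D♯; G♯ is the root, so it is a chord tone.

Chord tone (the root of G# major triad).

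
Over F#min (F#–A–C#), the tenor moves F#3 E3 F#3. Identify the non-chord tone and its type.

E3 is a neighbor tone.

The harmony at that moment is F# minor triad (F#, A, C#); E3 is not a chord tone.
It is approached by step down from F#3 and left by step up to F#3.
Step away and step back to the same note — a neighbor tone (lower neighbor).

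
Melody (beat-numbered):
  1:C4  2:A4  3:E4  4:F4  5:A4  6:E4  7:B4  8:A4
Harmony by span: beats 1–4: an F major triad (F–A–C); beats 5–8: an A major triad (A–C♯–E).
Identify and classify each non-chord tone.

The harmony at that moment is F major triad (F, A, C); E4 is not a chord tone.
It is approached by leap down from A4 and left by step up to F4.
Leap in, step out — an appoggiatura.
The harmony at that moment is A major triad (A, C♯, E); B4 is not a chord tone.
It is approached by leap up from E4 and left by step down to A4.
Leap in, step out — an appoggiatura.

E4 (beat 3) — appoggiatura; B4 (beat 7) — appoggiatura.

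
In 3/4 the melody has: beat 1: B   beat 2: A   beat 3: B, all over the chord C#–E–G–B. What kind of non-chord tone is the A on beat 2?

The harmony at that moment is C# half-diminished seventh chord (C#, E, G, B); A is not a chord tone.
It is approached by step down from B and left by step up to B.
Step away and step back to the same note — a neighbor tone (lower neighbor).

Lower neighbor tone.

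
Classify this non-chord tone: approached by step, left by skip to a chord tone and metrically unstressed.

Approach: by step. Departure: by leap. Metric position: weak.
Step in, leap out, from a weak position — an escape tone (échappée). (It is the mirror image of the appoggiatura, which leaps in and steps out on a strong beat.)

Escape tone.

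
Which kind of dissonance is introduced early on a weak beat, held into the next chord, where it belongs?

Anticipation.

Approach: ahead of the chord change (typically by step), so it is dissonant against the current harmony. Departure: none — the same pitch is restated or held and is a chord tone of the new harmony.
Dissonant first, consonant once the harmony catches up: the note simply arrives early — an anticipation. (The reverse timing, consonant first and dissonant after the change, would be a suspension or retardation.)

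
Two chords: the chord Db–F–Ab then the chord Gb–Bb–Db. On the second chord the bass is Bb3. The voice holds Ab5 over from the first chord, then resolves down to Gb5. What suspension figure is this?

7–6 suspension.

At the second chord the bass is Bb3. The suspended Ab5 lies a seventh above the bass; after resolving down by step to Gb5, the interval above the bass becomes a sixth.
Suspension figures are named by those two intervals: 7–6.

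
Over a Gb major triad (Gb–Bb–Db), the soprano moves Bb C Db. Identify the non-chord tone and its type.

C is a passing tone.

The harmony at that moment is Gb major triad (Gb, Bb, Db); C is not a chord tone.
It is approached by step up from Bb and left by step up to Db.
Step in, step out in the same direction — a passing tone.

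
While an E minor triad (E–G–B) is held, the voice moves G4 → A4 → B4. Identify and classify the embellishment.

The harmony at that moment is E minor triad (E, G, B); A4 is not a chord tone.
It is approached by step up from G4 and left by step up to B4.
Step in, step out in the same direction — a passing tone.

A4 is a passing tone.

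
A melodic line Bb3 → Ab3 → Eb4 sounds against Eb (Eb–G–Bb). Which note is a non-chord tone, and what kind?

Ab3 is an escape tone.

The harmony at that moment is Eb major triad (Eb, G, Bb); Ab3 is not a chord tone.
It is approached by step down from Bb3 and left by leap up to Eb4.
Step in, leap out — an escape tone.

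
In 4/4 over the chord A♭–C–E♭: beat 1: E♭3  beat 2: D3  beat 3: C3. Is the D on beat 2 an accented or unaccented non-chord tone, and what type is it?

The harmony at that moment is A♭ major triad (A♭, C, E♭); D3 is not a chord tone.
It is approached by step down from E♭3 and left by step down to C3.
Step in, step out in the same direction — a passing tone.
It falls on a weak beat, so it is unaccented.

Unaccented passing tone.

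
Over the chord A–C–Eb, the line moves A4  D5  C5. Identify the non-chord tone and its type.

D5 is an appoggiatura.

The harmony at that moment is A diminished triad (A, C, Eb); D5 is not a chord tone.
It is approached by leap up from A4 and left by step down to C5.
Leap in, step out — an appoggiatura.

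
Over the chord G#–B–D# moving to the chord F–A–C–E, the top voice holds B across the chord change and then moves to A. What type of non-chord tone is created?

B is a suspension.

The harmony at that moment is F major seventh chord (F, A, C, E); B is not a chord tone.
It is held over (the same pitch as the preceding B) and left by step down to A.
Held over from the previous chord and resolving down by step — a suspension.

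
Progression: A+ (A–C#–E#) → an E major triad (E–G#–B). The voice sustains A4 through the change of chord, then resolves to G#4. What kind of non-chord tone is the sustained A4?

The harmony at that moment is E major triad (E, G#, B); A4 is not a chord tone.
It is held over (the same pitch as the preceding A4) and left by step down to G#4.
Held over from the previous chord and resolving down by step — a suspension.

A4 is a suspension.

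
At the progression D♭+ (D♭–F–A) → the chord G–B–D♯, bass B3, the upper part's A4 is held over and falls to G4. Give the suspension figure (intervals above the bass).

7–6 suspension.

At the second chord the bass is B3. The suspended A4 lies a seventh above the bass; after resolving down by step to G4, the interval above the bass becomes a sixth.
Suspension figures are named by those two intervals: 7–6.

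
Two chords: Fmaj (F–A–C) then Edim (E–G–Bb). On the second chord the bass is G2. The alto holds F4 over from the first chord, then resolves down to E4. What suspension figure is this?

7–6 suspension.

At the second chord the bass is G2. The suspended F4 lies a seventh above the bass; after resolving down by step to E4, the interval above the bass becomes a sixth.
Suspension figures are named by those two intervals: 7–6.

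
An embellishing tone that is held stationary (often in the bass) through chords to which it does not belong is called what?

Approach: none. Departure: none — a single pitch is sustained while the chords change around it, passing through harmonies that do not contain it.
No melodic motion at all; the dissonance is created entirely by the moving harmonies against the stationary note — a pedal tone (pedal point).

Pedal tone.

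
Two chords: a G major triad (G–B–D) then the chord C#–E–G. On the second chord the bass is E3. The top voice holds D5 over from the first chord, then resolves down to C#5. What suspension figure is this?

7–6 suspension.

At the second chord the bass is E3. The suspended D5 lies a seventh above the bass; after resolving down by step to C#5, the interval above the bass becomes a sixth.
Suspension figures are named by those two intervals: 7–6.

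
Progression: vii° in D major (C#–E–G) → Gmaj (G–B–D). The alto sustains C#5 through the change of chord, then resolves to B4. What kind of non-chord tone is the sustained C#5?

The harmony at that moment is G major triad (G, B, D); C#5 is not a chord tone.
It is held over (the same pitch as the preceding C#5) and left by step down to B4.
Held over from the previous chord and resolving down by step — a suspension.

C#5 is a suspension.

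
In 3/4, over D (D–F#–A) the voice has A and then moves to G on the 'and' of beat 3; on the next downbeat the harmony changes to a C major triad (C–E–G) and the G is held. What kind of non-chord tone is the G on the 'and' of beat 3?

The harmony at that moment is D major triad (D, F#, A); G is not a chord tone.
It is approached by step down from A and then sustained as the same pitch into the next harmony.
Arriving early and becoming a chord tone when the harmony changes — an anticipation.

Anticipation.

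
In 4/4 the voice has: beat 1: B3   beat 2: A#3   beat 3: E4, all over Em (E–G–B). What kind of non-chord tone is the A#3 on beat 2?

Escape tone.

The harmony at that moment is E minor triad (E, G, B); A#3 is not a chord tone.
It is approached by step down from B3 and left by leap up to E4.
Step in, leap out, on a weak beat — an escape tone.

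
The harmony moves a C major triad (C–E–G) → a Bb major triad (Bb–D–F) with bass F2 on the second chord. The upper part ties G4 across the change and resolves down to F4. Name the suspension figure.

9–8 suspension.

At the second chord the bass is F2. The suspended G4 lies a ninth above the bass; after resolving down by step to F4, the interval above the bass becomes an octave.
Suspension figures are named by those two intervals: 9–8.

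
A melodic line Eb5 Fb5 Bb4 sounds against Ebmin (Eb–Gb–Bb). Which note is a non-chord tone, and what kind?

Fb5 is an escape tone.

The harmony at that moment is Eb minor triad (Eb, Gb, Bb); Fb5 is not a chord tone.
It is approached by step up from Eb5 and left by leap down to Bb4.
Step in, leap out — an escape tone.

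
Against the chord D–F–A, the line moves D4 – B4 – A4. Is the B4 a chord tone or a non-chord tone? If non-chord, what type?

The harmony at that moment is D minor triad (D, F, A); B4 is not a chord tone.
It is approached by leap up from D4 and left by step down to A4.
Leap in, step out — an appoggiatura.

Non-chord tone — an appoggiatura.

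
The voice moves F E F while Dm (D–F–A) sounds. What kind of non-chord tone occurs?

E is a neighbor tone.

The harmony at that moment is D minor triad (D, F, A); E is not a chord tone.
It is approached by step down from F and left by step up to F.
Step away and step back to the same note — a neighbor tone (lower neighbor).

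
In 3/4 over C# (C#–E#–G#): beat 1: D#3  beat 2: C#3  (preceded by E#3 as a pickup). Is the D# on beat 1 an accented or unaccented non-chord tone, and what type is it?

The harmony at that moment is C# major triad (C#, E#, G#); D#3 is not a chord tone.
It is approached by step down from E#3 and left by step down to C#3.
Step in, step out in the same direction — a passing tone.
It falls on the downbeat, so it is accented.

Accented passing tone.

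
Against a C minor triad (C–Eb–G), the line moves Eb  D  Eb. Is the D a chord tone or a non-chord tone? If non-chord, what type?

The harmony at that moment is C minor triad (C, Eb, G); D is not a chord tone.
It is approached by step down from Eb and left by step up to Eb.
Step away and step back to the same note — a neighbor tone (lower neighbor).

Non-chord tone — a neighbor tone.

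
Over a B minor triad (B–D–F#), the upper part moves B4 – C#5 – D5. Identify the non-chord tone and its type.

The harmony at that moment is B minor triad (B, D, F#); C#5 is not a chord tone.
It is approached by step up from B4 and left by step up to D5.
Step in, step out in the same direction — a passing tone.

C#5 is a passing tone.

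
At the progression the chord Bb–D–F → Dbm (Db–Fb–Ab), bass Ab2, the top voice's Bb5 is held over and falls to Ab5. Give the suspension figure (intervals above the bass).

At the second chord the bass is Ab2. The suspended Bb5 lies a ninth above the bass; after resolving down by step to Ab5, the interval above the bass becomes an octave.
Suspension figures are named by those two intervals: 9–8.

9–8 suspension.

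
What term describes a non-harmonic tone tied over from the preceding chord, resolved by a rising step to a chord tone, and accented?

Approach: by preparation — the pitch is first a chord tone, then held (tied or repeated) while the harmony changes under it. Departure: up by step. Metric position: strong.
A prepared dissonance that resolves upward by step — a retardation. (The same figure resolving downward would be a suspension.)

Retardation.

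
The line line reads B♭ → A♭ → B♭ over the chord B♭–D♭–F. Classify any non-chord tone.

The harmony at that moment is B♭ minor triad (B♭, D♭, F); A♭ is not a chord tone.
It is approached by step down from B♭ and left by step up to B♭.
Step away and step back to the same note — a neighbor tone (lower neighbor).

A♭ is a neighbor tone.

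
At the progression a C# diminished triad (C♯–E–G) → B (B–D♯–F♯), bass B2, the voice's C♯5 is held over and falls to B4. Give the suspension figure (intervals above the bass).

At the second chord the bass is B2. The suspended C♯5 lies a ninth above the bass; after resolving down by step to B4, the interval above the bass becomes an octave.
Suspension figures are named by those two intervals: 9–8.

9–8 suspension.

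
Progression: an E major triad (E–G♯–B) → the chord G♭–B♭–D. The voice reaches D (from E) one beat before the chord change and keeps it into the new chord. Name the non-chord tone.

The harmony at that moment is E major triad (E, G♯, B); D is not a chord tone.
It is approached by step down from E and then sustained as the same pitch into the next harmony.
Arriving early and becoming a chord tone when the harmony changes — an anticipation.

D is an anticipation.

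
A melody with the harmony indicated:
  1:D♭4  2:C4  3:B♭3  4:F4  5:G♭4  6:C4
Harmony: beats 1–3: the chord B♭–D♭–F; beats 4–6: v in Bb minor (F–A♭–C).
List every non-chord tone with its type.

C4 (beat 2) — passing tone; G♭4 (beat 5) — escape tone.

The harmony at that moment is B♭ minor triad (B♭, D♭, F); C4 is not a chord tone.
It is approached by step down from D♭4 and left by step down to B♭3.
Step in, step out in the same direction — a passing tone.
The harmony at that moment is F minor triad (F, A♭, C); G♭4 is not a chord tone.
It is approached by step up from F4 and left by leap down to C4.
Step in, leap out — an escape tone.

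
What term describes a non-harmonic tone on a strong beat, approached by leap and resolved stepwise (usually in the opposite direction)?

Approach: by leap. Departure: by step. Metric position: strong.
Leap in, step out, in a metrically strong position — an appoggiatura. (It is the mirror image of the escape tone, which steps in and leaps out from a weak position.)

Appoggiatura.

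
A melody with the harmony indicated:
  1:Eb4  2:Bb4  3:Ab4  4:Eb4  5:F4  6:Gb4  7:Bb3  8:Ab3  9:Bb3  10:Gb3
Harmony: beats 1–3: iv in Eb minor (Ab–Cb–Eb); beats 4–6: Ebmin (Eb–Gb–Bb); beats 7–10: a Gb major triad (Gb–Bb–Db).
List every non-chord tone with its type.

Bb4 (beat 2) — appoggiatura; F4 (beat 5) — passing tone; Ab3 (beat 8) — neighbor tone.

The harmony at that moment is Ab minor triad (Ab, Cb, Eb); Bb4 is not a chord tone.
It is approached by leap up from Eb4 and left by step down to Ab4.
Leap in, step out — an appoggiatura.
The harmony at that moment is Eb minor triad (Eb, Gb, Bb); F4 is not a chord tone.
It is approached by step up from Eb4 and left by step up to Gb4.
Step in, step out in the same direction — a passing tone.
The harmony at that moment is Gb major triad (Gb, Bb, Db); Ab3 is not a chord tone.
It is approached by step down from Bb3 and left by step up to Bb3.
Step away and step back to the same note — a neighbor tone (lower neighbor).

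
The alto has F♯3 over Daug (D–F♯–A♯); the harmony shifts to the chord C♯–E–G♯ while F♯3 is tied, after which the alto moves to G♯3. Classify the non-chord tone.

The harmony at that moment is C♯ minor triad (C♯, E, G♯); F♯3 is not a chord tone.
It is held over (the same pitch as the preceding F♯3) and left by step up to G♯3.
Held over from the previous chord and resolving up by step — a retardation.

F♯3 is a retardation.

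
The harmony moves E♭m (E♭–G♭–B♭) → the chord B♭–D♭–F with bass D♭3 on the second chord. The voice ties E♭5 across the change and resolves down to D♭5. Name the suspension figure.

9–8 suspension.

At the second chord the bass is D♭3. The suspended E♭5 lies a ninth above the bass; after resolving down by step to D♭5, the interval above the bass becomes an octave.
Suspension figures are named by those two intervals: 9–8.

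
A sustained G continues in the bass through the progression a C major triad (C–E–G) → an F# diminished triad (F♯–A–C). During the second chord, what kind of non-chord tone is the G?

The harmony at that moment is F♯ diminished triad (F♯, A, C); G is not a chord tone.
It is held over (the same pitch as the preceding G) and then sustained as the same pitch into the next harmony.
Sustained through a change of harmony — a pedal tone.

Pedal tone (pedal point).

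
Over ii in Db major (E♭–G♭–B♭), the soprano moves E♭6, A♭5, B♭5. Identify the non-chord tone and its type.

The harmony at that moment is E♭ minor triad (E♭, G♭, B♭); A♭5 is not a chord tone.
It is approached by leap down from E♭6 and left by step up to B♭5.
Leap in, step out — an appoggiatura.

A♭5 is an appoggiatura.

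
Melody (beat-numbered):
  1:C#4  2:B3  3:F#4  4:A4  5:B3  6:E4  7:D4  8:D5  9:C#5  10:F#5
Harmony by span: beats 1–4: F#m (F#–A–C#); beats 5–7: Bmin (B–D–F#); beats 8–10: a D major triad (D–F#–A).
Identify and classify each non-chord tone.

B3 (beat 2) — escape tone; E4 (beat 6) — appoggiatura; C#5 (beat 9) — escape tone.

The harmony at that moment is F# minor triad (F#, A, C#); B3 is not a chord tone.
It is approached by step down from C#4 and left by leap up to F#4.
Step in, leap out — an escape tone.
The harmony at that moment is B minor triad (B, D, F#); E4 is not a chord tone.
It is approached by leap up from B3 and left by step down to D4.
Leap in, step out — an appoggiatura.
The harmony at that moment is D major triad (D, F#, A); C#5 is not a chord tone.
It is approached by step down from D5 and left by leap up to F#5.
Step in, leap out — an escape tone.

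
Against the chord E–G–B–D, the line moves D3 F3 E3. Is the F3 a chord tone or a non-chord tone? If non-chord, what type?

Non-chord tone — an appoggiatura.

The harmony at that moment is E minor seventh chord (E, G, B, D); F3 is not a chord tone.
It is approached by leap up from D3 and left by step down to E3.
Leap in, step out — an appoggiatura.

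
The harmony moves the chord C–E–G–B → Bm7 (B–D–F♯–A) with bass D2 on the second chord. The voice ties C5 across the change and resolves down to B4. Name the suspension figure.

7–6 suspension.

At the second chord the bass is D2. The suspended C5 lies a seventh above the bass; after resolving down by step to B4, the interval above the bass becomes a sixth.
Suspension figures are named by those two intervals: 7–6.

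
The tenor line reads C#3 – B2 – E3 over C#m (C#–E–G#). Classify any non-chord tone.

B2 is an escape tone.

The harmony at that moment is C# minor triad (C#, E, G#); B2 is not a chord tone.
It is approached by step down from C#3 and left by leap up to E3.
Step in, leap out — an escape tone.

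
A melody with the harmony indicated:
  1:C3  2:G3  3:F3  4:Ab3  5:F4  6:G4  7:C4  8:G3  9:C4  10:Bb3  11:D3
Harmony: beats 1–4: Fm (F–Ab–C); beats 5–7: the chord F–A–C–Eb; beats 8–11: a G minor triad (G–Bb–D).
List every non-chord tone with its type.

The harmony at that moment is F minor triad (F, Ab, C); G3 is not a chord tone.
It is approached by leap up from C3 and left by step down to F3.
Leap in, step out — an appoggiatura.
The harmony at that moment is F dominant seventh chord (F, A, C, Eb); G4 is not a chord tone.
It is approached by step up from F4 and left by leap down to C4.
Step in, leap out — an escape tone.
The harmony at that moment is G minor triad (G, Bb, D); C4 is not a chord tone.
It is approached by leap up from G3 and left by step down to Bb3.
Leap in, step out — an appoggiatura.

G3 (beat 2) — appoggiatura; G4 (beat 6) — escape tone; C4 (beat 9) — appoggiatura.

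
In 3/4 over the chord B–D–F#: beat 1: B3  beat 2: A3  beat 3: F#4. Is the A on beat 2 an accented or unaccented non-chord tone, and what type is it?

Unaccented escape tone.

The harmony at that moment is B minor triad (B, D, F#); A3 is not a chord tone.
It is approached by step down from B3 and left by leap up to F#4.
Step in, leap out — an escape tone.
It falls on a weak beat, so it is unaccented.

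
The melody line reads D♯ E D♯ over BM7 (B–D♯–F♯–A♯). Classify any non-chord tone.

E is a neighbor tone.

The harmony at that moment is B major seventh chord (B, D♯, F♯, A♯); E is not a chord tone.
It is approached by step up from D♯ and left by step down to D♯.
Step away and step back to the same note — a neighbor tone (upper neighbor).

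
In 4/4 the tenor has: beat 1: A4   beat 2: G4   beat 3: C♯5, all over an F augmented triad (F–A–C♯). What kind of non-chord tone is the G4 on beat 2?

The harmony at that moment is F augmented triad (F, A, C♯); G4 is not a chord tone.
It is approached by step down from A4 and left by leap up to C♯5.
Step in, leap out, on a weak beat — an escape tone.

Escape tone.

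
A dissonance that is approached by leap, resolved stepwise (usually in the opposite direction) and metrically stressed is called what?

Approach: by leap. Departure: by step. Metric position: strong.
Leap in, step out, in a metrically strong position — an appoggiatura. (It is the mirror image of the escape tone, which steps in and leaps out from a weak position.)

Appoggiatura.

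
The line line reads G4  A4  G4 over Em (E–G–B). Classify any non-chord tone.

A4 is a neighbor tone.

The harmony at that moment is E minor triad (E, G, B); A4 is not a chord tone.
It is approached by step up from G4 and left by step down to G4.
Step away and step back to the same note — a neighbor tone (upper neighbor).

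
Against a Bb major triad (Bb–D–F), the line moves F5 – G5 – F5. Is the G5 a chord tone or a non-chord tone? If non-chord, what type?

The harmony at that moment is Bb major triad (Bb, D, F); G5 is not a chord tone.
It is approached by step up from F5 and left by step down to F5.
Step away and step back to the same note — a neighbor tone (upper neighbor).

Non-chord tone — a neighbor tone.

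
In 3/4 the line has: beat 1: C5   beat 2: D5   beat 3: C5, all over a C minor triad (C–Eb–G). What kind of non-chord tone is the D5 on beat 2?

Upper neighbor tone.

The harmony at that moment is C minor triad (C, Eb, G); D5 is not a chord tone.
It is approached by step up from C5 and left by step down to C5.
Step away and step back to the same note — a neighbor tone (upper neighbor).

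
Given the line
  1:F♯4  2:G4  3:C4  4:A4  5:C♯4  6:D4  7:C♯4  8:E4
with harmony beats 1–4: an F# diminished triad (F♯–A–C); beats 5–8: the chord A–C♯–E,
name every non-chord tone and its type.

The harmony at that moment is F♯ diminished triad (F♯, A, C); G4 is not a chord tone.
It is approached by step up from F♯4 and left by leap down to C4.
Step in, leap out — an escape tone.
The harmony at that moment is A major triad (A, C♯, E); D4 is not a chord tone.
It is approached by step up from C♯4 and left by step down to C♯4.
Step away and step back to the same note — a neighbor tone (upper neighbor).

G4 (beat 2) — escape tone; D4 (beat 6) — neighbor tone.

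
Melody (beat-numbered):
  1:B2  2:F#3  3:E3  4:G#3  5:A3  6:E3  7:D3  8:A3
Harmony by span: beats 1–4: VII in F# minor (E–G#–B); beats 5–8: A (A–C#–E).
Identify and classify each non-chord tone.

F#3 (beat 2) — appoggiatura; D3 (beat 7) — escape tone.

The harmony at that moment is E major triad (E, G#, B); F#3 is not a chord tone.
It is approached by leap up from B2 and left by step down to E3.
Leap in, step out — an appoggiatura.
The harmony at that moment is A major triad (A, C#, E); D3 is not a chord tone.
It is approached by step down from E3 and left by leap up to A3.
Step in, leap out — an escape tone.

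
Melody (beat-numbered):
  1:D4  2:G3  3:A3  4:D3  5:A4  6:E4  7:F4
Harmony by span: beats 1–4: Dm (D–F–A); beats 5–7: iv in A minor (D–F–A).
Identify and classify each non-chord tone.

G3 (beat 2) — appoggiatura; E4 (beat 6) — appoggiatura.

The harmony at that moment is D minor triad (D, F, A); G3 is not a chord tone.
It is approached by leap down from D4 and left by step up to A3.
Leap in, step out — an appoggiatura.
The harmony at that moment is D minor triad (D, F, A); E4 is not a chord tone.
It is approached by leap down from A4 and left by step up to F4.
Leap in, step out — an appoggiatura.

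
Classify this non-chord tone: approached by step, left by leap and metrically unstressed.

Approach: by step. Departure: by leap. Metric position: weak.
Step in, leap out, from a weak position — an escape tone (échappée). (It is the mirror image of the appoggiatura, which leaps in and steps out on a strong beat.)

Escape tone.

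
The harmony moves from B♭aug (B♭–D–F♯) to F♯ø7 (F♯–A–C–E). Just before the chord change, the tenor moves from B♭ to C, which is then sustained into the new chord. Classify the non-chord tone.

The harmony at that moment is B♭ augmented triad (B♭, D, F♯); C is not a chord tone.
It is approached by step up from B♭ and then sustained as the same pitch into the next harmony.
Arriving early and becoming a chord tone when the harmony changes — an anticipation.

C is an anticipation.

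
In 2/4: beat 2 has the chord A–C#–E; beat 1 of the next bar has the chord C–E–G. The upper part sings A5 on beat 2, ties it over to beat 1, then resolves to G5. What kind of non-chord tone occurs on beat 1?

The harmony at that moment is C major triad (C, E, G); A5 is not a chord tone.
It is held over (the same pitch as the preceding A5) and left by step down to G5.
Held over from the previous chord and resolving down by step — a suspension.

Suspension.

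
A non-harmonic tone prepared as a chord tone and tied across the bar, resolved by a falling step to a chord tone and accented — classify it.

Suspension.

Approach: by preparation — the pitch is first a chord tone, then held (tied or repeated) while the harmony changes under it. Departure: down by step. Metric position: strong.
A prepared dissonance that resolves downward by step — a suspension. (The same figure resolving upward would be a retardation.)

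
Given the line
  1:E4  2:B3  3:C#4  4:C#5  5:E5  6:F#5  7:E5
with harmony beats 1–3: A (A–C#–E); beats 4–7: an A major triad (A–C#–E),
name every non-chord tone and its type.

The harmony at that moment is A major triad (A, C#, E); B3 is not a chord tone.
It is approached by leap down from E4 and left by step up to C#4.
Leap in, step out — an appoggiatura.
The harmony at that moment is A major triad (A, C#, E); F#5 is not a chord tone.
It is approached by step up from E5 and left by step down to E5.
Step away and step back to the same note — a neighbor tone (upper neighbor).

B3 (beat 2) — appoggiatura; F#5 (beat 6) — neighbor tone.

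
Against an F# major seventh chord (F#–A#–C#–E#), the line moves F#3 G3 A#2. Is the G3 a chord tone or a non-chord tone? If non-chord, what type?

The harmony at that moment is F# major seventh chord (F#, A#, C#, E#); G3 is not a chord tone.
It is approached by step up from F#3 and left by leap down to A#2.
Step in, leap out — an escape tone.

Non-chord tone — an escape tone.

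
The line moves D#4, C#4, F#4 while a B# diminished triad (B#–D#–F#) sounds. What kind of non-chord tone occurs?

C#4 is an escape tone.

The harmony at that moment is B# diminished triad (B#, D#, F#); C#4 is not a chord tone.
It is approached by step down from D#4 and left by leap up to F#4.
Step in, leap out — an escape tone.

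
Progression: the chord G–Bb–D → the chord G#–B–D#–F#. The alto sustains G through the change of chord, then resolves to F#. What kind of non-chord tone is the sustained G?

The harmony at that moment is G# minor seventh chord (G#, B, D#, F#); G is not a chord tone.
It is held over (the same pitch as the preceding G) and left by step down to F#.
Held over from the previous chord and resolving down by step — a suspension.

G is a suspension.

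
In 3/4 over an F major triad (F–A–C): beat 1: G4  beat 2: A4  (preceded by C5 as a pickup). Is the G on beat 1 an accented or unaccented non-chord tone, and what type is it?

The harmony at that moment is F major triad (F, A, C); G4 is not a chord tone.
It is approached by leap down from C5 and left by step up to A4.
Leap in, step out — an appoggiatura.
It falls on the downbeat, so it is accented.

Accented appoggiatura.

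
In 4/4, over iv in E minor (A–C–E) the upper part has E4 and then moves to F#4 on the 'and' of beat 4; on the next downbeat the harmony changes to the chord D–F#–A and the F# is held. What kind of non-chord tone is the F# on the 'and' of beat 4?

Anticipation.

The harmony at that moment is A minor triad (A, C, E); F#4 is not a chord tone.
It is approached by step up from E4 and then sustained as the same pitch into the next harmony.
Arriving early and becoming a chord tone when the harmony changes — an anticipation.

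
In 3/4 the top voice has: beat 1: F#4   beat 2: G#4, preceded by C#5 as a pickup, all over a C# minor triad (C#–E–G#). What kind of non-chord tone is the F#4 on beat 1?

Appoggiatura.

The harmony at that moment is C# minor triad (C#, E, G#); F#4 is not a chord tone.
It is approached by leap down from C#5 and left by step up to G#4.
Leap in, step out, metrically accented — an appoggiatura.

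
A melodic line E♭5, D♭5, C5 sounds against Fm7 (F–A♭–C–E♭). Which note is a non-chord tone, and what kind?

D♭5 is a passing tone.

The harmony at that moment is F minor seventh chord (F, A♭, C, E♭); D♭5 is not a chord tone.
It is approached by step down from E♭5 and left by step down to C5.
Step in, step out in the same direction — a passing tone.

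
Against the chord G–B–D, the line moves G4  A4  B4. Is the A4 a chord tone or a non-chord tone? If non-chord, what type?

Non-chord tone — a passing tone.

The harmony at that moment is G major triad (G, B, D); A4 is not a chord tone.
It is approached by step up from G4 and left by step up to B4.
Step in, step out in the same direction — a passing tone.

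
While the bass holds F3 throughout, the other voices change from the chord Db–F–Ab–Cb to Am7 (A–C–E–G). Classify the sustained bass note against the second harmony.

The harmony at that moment is A minor seventh chord (A, C, E, G); F3 is not a chord tone.
It is held over (the same pitch as the preceding F3) and then sustained as the same pitch into the next harmony.
Sustained through a change of harmony — a pedal tone.

Pedal tone (pedal point).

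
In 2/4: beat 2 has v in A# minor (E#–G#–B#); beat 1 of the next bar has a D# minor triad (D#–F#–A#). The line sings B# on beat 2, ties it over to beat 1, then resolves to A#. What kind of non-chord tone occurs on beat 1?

The harmony at that moment is D# minor triad (D#, F#, A#); B# is not a chord tone.
It is held over (the same pitch as the preceding B#) and left by step down to A#.
Held over from the previous chord and resolving down by step — a suspension.

Suspension.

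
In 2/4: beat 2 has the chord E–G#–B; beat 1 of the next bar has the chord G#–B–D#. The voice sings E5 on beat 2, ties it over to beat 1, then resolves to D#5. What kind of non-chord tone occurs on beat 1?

The harmony at that moment is G# minor triad (G#, B, D#); E5 is not a chord tone.
It is held over (the same pitch as the preceding E5) and left by step down to D#5.
Held over from the previous chord and resolving down by step — a suspension.

Suspension.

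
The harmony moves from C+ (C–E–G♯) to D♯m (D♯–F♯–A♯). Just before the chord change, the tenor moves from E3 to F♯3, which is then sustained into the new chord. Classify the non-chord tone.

The harmony at that moment is C augmented triad (C, E, G♯); F♯3 is not a chord tone.
It is approached by step up from E3 and then sustained as the same pitch into the next harmony.
Arriving early and becoming a chord tone when the harmony changes — an anticipation.

F♯3 is an anticipation.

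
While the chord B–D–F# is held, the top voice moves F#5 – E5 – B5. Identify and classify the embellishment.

E5 is an escape tone.

The harmony at that moment is B minor triad (B, D, F#); E5 is not a chord tone.
It is approached by step down from F#5 and left by leap up to B5.
Step in, leap out — an escape tone.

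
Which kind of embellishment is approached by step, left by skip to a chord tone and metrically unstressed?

Escape tone.

Approach: by step. Departure: by leap. Metric position: weak.
Step in, leap out, from a weak position — an escape tone (échappée). (It is the mirror image of the appoggiatura, which leaps in and steps out on a strong beat.)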